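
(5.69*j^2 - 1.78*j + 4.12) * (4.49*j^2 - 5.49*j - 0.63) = 25.5481*j^4 - 39.2303*j^3 + 24.6863*j^2 - 21.4974*j - 2.5956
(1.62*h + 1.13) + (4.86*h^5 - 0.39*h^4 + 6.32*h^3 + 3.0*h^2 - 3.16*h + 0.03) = 4.86*h^5 - 0.39*h^4 + 6.32*h^3 + 3.0*h^2 - 1.54*h + 1.16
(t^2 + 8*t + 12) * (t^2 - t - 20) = t^4 + 7*t^3 - 16*t^2 - 172*t - 240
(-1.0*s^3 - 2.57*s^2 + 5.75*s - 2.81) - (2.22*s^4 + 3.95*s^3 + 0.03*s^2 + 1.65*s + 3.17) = -2.22*s^4 - 4.95*s^3 - 2.6*s^2 + 4.1*s - 5.98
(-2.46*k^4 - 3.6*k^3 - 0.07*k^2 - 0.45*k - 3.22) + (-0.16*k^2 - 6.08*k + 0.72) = -2.46*k^4 - 3.6*k^3 - 0.23*k^2 - 6.53*k - 2.5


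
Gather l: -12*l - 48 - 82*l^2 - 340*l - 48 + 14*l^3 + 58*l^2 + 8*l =14*l^3 - 24*l^2 - 344*l - 96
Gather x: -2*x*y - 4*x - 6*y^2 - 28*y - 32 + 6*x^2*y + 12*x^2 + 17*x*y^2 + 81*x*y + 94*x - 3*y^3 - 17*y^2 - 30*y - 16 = x^2*(6*y + 12) + x*(17*y^2 + 79*y + 90) - 3*y^3 - 23*y^2 - 58*y - 48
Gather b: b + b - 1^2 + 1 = 2*b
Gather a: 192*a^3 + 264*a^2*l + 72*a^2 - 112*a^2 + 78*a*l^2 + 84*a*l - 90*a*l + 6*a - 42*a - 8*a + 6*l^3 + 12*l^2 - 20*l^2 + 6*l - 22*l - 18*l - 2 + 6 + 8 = 192*a^3 + a^2*(264*l - 40) + a*(78*l^2 - 6*l - 44) + 6*l^3 - 8*l^2 - 34*l + 12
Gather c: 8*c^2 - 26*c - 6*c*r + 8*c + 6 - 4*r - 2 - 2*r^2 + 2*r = 8*c^2 + c*(-6*r - 18) - 2*r^2 - 2*r + 4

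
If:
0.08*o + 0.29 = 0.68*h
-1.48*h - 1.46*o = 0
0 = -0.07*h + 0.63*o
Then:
No Solution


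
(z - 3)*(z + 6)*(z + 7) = z^3 + 10*z^2 + 3*z - 126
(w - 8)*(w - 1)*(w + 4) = w^3 - 5*w^2 - 28*w + 32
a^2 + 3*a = a*(a + 3)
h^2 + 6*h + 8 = (h + 2)*(h + 4)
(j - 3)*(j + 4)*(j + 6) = j^3 + 7*j^2 - 6*j - 72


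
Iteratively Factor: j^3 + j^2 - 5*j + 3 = (j - 1)*(j^2 + 2*j - 3) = (j - 1)^2*(j + 3)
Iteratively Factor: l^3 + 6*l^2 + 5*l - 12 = (l + 4)*(l^2 + 2*l - 3) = (l + 3)*(l + 4)*(l - 1)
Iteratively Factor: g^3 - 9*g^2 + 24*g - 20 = (g - 2)*(g^2 - 7*g + 10) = (g - 5)*(g - 2)*(g - 2)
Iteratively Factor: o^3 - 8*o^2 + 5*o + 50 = (o - 5)*(o^2 - 3*o - 10) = (o - 5)^2*(o + 2)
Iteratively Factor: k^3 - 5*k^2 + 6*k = (k - 2)*(k^2 - 3*k) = (k - 3)*(k - 2)*(k)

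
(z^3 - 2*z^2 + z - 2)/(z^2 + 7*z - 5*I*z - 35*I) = (z^3 - 2*z^2 + z - 2)/(z^2 + z*(7 - 5*I) - 35*I)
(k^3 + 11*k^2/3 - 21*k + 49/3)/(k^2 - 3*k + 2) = (3*k^2 + 14*k - 49)/(3*(k - 2))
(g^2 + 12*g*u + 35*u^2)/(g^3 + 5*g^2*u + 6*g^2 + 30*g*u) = (g + 7*u)/(g*(g + 6))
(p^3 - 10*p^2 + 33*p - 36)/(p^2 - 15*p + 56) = (p^3 - 10*p^2 + 33*p - 36)/(p^2 - 15*p + 56)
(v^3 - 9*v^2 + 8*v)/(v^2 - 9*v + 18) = v*(v^2 - 9*v + 8)/(v^2 - 9*v + 18)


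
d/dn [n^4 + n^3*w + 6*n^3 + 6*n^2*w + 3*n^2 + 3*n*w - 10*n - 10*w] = 4*n^3 + 3*n^2*w + 18*n^2 + 12*n*w + 6*n + 3*w - 10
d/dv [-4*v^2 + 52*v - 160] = 52 - 8*v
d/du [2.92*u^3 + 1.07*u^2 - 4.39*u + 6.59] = 8.76*u^2 + 2.14*u - 4.39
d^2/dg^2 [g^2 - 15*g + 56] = 2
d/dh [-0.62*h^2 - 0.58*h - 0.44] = -1.24*h - 0.58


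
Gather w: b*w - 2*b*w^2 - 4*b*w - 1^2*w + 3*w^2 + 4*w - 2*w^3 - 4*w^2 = -2*w^3 + w^2*(-2*b - 1) + w*(3 - 3*b)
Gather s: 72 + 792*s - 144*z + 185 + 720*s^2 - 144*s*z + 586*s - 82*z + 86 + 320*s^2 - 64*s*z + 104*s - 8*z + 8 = 1040*s^2 + s*(1482 - 208*z) - 234*z + 351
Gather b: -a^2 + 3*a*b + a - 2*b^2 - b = -a^2 + a - 2*b^2 + b*(3*a - 1)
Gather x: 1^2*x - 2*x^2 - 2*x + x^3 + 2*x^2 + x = x^3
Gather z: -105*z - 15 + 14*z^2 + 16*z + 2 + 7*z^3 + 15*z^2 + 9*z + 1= 7*z^3 + 29*z^2 - 80*z - 12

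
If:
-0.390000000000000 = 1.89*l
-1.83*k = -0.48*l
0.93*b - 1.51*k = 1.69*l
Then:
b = -0.46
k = -0.05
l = -0.21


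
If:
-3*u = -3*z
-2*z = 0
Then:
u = 0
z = 0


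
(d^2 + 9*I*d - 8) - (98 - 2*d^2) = 3*d^2 + 9*I*d - 106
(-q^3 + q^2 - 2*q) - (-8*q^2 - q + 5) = -q^3 + 9*q^2 - q - 5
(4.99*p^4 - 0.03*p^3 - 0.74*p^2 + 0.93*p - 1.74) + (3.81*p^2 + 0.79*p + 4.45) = 4.99*p^4 - 0.03*p^3 + 3.07*p^2 + 1.72*p + 2.71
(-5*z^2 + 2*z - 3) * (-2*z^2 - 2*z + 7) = 10*z^4 + 6*z^3 - 33*z^2 + 20*z - 21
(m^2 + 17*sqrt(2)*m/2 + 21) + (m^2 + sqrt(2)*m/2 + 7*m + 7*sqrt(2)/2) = 2*m^2 + 7*m + 9*sqrt(2)*m + 7*sqrt(2)/2 + 21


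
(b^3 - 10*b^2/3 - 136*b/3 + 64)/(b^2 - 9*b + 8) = (b^2 + 14*b/3 - 8)/(b - 1)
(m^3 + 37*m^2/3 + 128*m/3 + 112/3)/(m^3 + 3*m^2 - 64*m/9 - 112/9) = 3*(m + 7)/(3*m - 7)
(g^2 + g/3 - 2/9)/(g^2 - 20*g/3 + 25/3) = (9*g^2 + 3*g - 2)/(3*(3*g^2 - 20*g + 25))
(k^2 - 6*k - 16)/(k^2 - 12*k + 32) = (k + 2)/(k - 4)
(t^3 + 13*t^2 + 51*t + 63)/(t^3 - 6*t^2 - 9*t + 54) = (t^2 + 10*t + 21)/(t^2 - 9*t + 18)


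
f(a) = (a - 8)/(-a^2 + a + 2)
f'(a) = (a - 8)*(2*a - 1)/(-a^2 + a + 2)^2 + 1/(-a^2 + a + 2)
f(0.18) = -3.64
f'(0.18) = 1.55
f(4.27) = 0.31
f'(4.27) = -0.28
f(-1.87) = 2.93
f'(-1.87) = 3.83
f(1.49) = -5.13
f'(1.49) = -7.21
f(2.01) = 199.00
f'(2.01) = -19999.67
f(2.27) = 6.49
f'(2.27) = -27.15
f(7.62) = 0.01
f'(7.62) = -0.02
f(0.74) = -3.31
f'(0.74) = -0.27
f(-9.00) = 0.19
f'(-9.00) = 0.03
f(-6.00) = 0.35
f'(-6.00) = 0.09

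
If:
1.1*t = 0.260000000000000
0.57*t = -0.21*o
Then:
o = -0.64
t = 0.24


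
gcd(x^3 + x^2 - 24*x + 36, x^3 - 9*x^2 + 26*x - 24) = x^2 - 5*x + 6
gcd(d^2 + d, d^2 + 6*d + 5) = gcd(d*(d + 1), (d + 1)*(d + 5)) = d + 1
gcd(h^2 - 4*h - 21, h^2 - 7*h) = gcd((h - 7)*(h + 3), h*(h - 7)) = h - 7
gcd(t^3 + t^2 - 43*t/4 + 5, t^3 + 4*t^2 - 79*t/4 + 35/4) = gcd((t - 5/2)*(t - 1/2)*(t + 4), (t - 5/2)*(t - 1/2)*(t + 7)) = t^2 - 3*t + 5/4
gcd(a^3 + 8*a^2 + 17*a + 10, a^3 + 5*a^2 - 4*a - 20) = a^2 + 7*a + 10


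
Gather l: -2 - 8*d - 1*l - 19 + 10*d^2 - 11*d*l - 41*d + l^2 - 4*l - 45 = 10*d^2 - 49*d + l^2 + l*(-11*d - 5) - 66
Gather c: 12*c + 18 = 12*c + 18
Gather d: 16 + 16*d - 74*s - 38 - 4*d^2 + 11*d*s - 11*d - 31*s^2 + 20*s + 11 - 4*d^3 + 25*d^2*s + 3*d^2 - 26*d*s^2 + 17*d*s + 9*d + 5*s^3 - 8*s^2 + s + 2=-4*d^3 + d^2*(25*s - 1) + d*(-26*s^2 + 28*s + 14) + 5*s^3 - 39*s^2 - 53*s - 9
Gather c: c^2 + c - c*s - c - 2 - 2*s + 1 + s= c^2 - c*s - s - 1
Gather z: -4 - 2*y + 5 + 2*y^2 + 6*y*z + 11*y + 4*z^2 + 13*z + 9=2*y^2 + 9*y + 4*z^2 + z*(6*y + 13) + 10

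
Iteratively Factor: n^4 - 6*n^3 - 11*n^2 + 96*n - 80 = (n - 1)*(n^3 - 5*n^2 - 16*n + 80) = (n - 5)*(n - 1)*(n^2 - 16) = (n - 5)*(n - 1)*(n + 4)*(n - 4)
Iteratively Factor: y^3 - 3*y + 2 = (y + 2)*(y^2 - 2*y + 1) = (y - 1)*(y + 2)*(y - 1)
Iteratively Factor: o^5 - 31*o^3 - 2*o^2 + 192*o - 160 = (o + 4)*(o^4 - 4*o^3 - 15*o^2 + 58*o - 40) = (o - 5)*(o + 4)*(o^3 + o^2 - 10*o + 8) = (o - 5)*(o + 4)^2*(o^2 - 3*o + 2) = (o - 5)*(o - 1)*(o + 4)^2*(o - 2)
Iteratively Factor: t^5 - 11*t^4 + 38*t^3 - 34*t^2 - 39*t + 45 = (t + 1)*(t^4 - 12*t^3 + 50*t^2 - 84*t + 45) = (t - 3)*(t + 1)*(t^3 - 9*t^2 + 23*t - 15) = (t - 3)^2*(t + 1)*(t^2 - 6*t + 5) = (t - 5)*(t - 3)^2*(t + 1)*(t - 1)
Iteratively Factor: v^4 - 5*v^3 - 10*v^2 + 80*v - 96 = (v - 4)*(v^3 - v^2 - 14*v + 24) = (v - 4)*(v + 4)*(v^2 - 5*v + 6) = (v - 4)*(v - 2)*(v + 4)*(v - 3)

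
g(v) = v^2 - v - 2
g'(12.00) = 23.00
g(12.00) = 130.00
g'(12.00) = 23.00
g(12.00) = 130.00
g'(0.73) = 0.46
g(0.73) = -2.20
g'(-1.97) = -4.94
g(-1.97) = 3.85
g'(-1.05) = -3.10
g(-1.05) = 0.15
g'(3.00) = 5.00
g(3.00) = 4.00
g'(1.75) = 2.50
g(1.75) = -0.69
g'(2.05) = 3.10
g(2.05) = 0.15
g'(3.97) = 6.94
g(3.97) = 9.79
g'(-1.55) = -4.10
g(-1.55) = 1.95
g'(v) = 2*v - 1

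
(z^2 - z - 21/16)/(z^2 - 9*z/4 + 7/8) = (4*z + 3)/(2*(2*z - 1))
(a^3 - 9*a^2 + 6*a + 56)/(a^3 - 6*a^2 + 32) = (a - 7)/(a - 4)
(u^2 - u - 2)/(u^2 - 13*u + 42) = (u^2 - u - 2)/(u^2 - 13*u + 42)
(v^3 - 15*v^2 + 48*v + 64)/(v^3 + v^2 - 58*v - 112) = (v^2 - 7*v - 8)/(v^2 + 9*v + 14)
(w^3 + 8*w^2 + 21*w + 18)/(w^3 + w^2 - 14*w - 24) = (w + 3)/(w - 4)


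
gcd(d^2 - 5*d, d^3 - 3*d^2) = d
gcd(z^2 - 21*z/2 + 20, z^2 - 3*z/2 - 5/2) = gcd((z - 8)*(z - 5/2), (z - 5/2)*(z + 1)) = z - 5/2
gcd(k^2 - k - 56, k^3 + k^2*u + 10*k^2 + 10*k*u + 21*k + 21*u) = k + 7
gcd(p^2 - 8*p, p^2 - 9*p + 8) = p - 8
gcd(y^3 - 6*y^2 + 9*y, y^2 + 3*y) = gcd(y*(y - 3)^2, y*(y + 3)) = y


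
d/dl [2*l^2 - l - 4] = 4*l - 1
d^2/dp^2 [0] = 0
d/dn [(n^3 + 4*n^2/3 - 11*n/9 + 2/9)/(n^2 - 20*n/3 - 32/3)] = (27*n^4 - 360*n^3 - 1071*n^2 - 780*n + 392)/(3*(9*n^4 - 120*n^3 + 208*n^2 + 1280*n + 1024))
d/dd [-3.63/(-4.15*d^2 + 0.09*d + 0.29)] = (0.3267 - 30.129*d)/(-4.15*d^2 + 0.09*d + 0.29)^2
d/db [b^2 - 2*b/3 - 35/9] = 2*b - 2/3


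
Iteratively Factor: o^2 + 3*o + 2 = (o + 2)*(o + 1)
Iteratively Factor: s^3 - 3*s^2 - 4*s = (s)*(s^2 - 3*s - 4) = s*(s - 4)*(s + 1)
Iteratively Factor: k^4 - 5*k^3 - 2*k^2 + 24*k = (k + 2)*(k^3 - 7*k^2 + 12*k) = k*(k + 2)*(k^2 - 7*k + 12) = k*(k - 4)*(k + 2)*(k - 3)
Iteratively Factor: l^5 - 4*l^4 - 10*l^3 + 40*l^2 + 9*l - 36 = (l + 1)*(l^4 - 5*l^3 - 5*l^2 + 45*l - 36) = (l - 4)*(l + 1)*(l^3 - l^2 - 9*l + 9) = (l - 4)*(l - 1)*(l + 1)*(l^2 - 9) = (l - 4)*(l - 3)*(l - 1)*(l + 1)*(l + 3)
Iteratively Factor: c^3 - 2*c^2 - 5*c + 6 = (c - 3)*(c^2 + c - 2) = (c - 3)*(c + 2)*(c - 1)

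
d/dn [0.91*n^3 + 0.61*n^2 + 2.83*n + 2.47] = 2.73*n^2 + 1.22*n + 2.83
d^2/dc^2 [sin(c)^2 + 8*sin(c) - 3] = -8*sin(c) + 2*cos(2*c)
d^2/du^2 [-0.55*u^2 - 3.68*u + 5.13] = -1.10000000000000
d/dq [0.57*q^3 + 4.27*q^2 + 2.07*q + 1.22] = 1.71*q^2 + 8.54*q + 2.07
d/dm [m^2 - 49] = 2*m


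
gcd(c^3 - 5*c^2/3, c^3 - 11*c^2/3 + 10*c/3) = c^2 - 5*c/3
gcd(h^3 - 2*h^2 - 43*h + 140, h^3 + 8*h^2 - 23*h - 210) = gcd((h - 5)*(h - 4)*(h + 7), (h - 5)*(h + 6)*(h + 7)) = h^2 + 2*h - 35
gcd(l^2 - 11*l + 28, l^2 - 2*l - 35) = l - 7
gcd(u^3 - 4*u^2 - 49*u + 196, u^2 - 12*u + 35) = u - 7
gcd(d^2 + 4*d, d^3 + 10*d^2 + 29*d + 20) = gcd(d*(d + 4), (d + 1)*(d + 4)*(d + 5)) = d + 4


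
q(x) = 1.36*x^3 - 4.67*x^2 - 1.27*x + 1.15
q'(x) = 4.08*x^2 - 9.34*x - 1.27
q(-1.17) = -5.94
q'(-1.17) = 15.24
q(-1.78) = -19.06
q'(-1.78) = 28.28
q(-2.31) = -37.60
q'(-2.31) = 42.08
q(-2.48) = -45.17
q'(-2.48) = 46.99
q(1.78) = -8.24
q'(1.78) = -4.97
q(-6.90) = -659.20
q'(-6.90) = 257.42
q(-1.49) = -11.82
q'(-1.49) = 21.70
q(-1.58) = -13.87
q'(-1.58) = 23.67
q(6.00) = 119.17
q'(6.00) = 89.57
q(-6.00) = -453.11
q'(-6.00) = 201.65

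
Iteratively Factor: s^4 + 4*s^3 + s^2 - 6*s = (s + 2)*(s^3 + 2*s^2 - 3*s) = (s - 1)*(s + 2)*(s^2 + 3*s) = s*(s - 1)*(s + 2)*(s + 3)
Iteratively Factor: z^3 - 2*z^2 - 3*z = (z - 3)*(z^2 + z) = z*(z - 3)*(z + 1)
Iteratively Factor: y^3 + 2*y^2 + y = (y + 1)*(y^2 + y) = (y + 1)^2*(y)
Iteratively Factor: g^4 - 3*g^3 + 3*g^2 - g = (g - 1)*(g^3 - 2*g^2 + g) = (g - 1)^2*(g^2 - g) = (g - 1)^3*(g)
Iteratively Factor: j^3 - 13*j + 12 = (j - 3)*(j^2 + 3*j - 4) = (j - 3)*(j + 4)*(j - 1)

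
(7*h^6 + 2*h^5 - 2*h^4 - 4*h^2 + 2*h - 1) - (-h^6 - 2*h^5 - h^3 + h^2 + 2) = 8*h^6 + 4*h^5 - 2*h^4 + h^3 - 5*h^2 + 2*h - 3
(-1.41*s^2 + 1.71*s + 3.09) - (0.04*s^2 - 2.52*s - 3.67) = -1.45*s^2 + 4.23*s + 6.76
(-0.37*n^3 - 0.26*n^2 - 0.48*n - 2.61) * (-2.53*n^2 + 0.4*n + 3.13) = 0.9361*n^5 + 0.5098*n^4 - 0.0477000000000001*n^3 + 5.5975*n^2 - 2.5464*n - 8.1693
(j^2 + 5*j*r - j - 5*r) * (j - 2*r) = j^3 + 3*j^2*r - j^2 - 10*j*r^2 - 3*j*r + 10*r^2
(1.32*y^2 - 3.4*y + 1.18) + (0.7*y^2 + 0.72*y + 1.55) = 2.02*y^2 - 2.68*y + 2.73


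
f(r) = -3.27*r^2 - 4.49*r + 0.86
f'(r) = -6.54*r - 4.49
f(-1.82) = -1.80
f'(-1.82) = 7.41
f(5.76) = -133.49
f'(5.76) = -42.16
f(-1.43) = 0.59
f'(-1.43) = 4.86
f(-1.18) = 1.61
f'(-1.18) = 3.23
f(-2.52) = -8.59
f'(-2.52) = 11.99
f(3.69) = -60.23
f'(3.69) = -28.62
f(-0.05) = 1.08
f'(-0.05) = -4.16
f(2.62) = -33.35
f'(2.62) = -21.62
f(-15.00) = -667.54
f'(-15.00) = 93.61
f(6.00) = -143.80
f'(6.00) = -43.73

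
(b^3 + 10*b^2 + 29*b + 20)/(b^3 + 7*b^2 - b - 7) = (b^2 + 9*b + 20)/(b^2 + 6*b - 7)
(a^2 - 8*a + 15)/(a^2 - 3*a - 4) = (-a^2 + 8*a - 15)/(-a^2 + 3*a + 4)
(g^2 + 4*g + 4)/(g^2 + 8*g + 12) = (g + 2)/(g + 6)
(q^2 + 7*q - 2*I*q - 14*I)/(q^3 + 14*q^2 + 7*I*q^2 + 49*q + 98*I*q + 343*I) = (q - 2*I)/(q^2 + 7*q*(1 + I) + 49*I)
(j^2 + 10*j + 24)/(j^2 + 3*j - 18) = (j + 4)/(j - 3)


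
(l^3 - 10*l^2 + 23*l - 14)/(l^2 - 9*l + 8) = (l^2 - 9*l + 14)/(l - 8)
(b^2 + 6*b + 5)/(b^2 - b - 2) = (b + 5)/(b - 2)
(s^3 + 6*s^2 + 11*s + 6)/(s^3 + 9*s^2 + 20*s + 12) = (s + 3)/(s + 6)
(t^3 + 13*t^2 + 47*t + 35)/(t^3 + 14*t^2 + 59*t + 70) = (t + 1)/(t + 2)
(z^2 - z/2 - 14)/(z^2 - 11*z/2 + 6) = (2*z + 7)/(2*z - 3)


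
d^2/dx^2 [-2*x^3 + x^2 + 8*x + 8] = 2 - 12*x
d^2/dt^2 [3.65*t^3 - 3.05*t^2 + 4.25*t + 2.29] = 21.9*t - 6.1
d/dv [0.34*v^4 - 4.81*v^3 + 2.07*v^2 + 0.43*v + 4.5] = 1.36*v^3 - 14.43*v^2 + 4.14*v + 0.43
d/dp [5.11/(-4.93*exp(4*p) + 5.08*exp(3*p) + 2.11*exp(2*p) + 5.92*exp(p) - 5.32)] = (100.7692*exp(3*p) - 77.8764*exp(2*p) - 21.5642*exp(p) - 30.2512)*exp(p)/(-4.93*exp(4*p) + 5.08*exp(3*p) + 2.11*exp(2*p) + 5.92*exp(p) - 5.32)^2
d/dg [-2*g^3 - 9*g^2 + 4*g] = -6*g^2 - 18*g + 4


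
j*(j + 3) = j^2 + 3*j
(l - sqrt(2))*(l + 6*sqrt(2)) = l^2 + 5*sqrt(2)*l - 12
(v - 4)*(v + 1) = v^2 - 3*v - 4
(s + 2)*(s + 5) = s^2 + 7*s + 10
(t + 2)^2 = t^2 + 4*t + 4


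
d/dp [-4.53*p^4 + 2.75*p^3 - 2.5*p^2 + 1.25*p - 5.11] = -18.12*p^3 + 8.25*p^2 - 5.0*p + 1.25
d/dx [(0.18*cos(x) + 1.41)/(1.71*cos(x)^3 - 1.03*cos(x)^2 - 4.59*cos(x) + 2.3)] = (0.6156*cos(x)^3 + 7.0479*cos(x)^2 - 2.9046*cos(x) - 6.8859)*sin(x)/(2.9241*cos(x)^6 - 3.5226*cos(x)^5 - 14.6369*cos(x)^4 + 17.3214*cos(x)^3 + 16.3301*cos(x)^2 - 21.114*cos(x) + 5.29)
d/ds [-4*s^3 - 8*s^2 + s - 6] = -12*s^2 - 16*s + 1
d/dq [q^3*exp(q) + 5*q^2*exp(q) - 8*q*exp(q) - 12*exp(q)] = (q^3 + 8*q^2 + 2*q - 20)*exp(q)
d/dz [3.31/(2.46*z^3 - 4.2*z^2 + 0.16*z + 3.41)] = (-24.4278*z^2 + 27.804*z - 0.5296)/(2.46*z^3 - 4.2*z^2 + 0.16*z + 3.41)^2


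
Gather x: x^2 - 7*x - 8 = x^2 - 7*x - 8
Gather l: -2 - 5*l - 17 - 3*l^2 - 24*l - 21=-3*l^2 - 29*l - 40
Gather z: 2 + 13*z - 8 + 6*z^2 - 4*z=6*z^2 + 9*z - 6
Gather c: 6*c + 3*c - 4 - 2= 9*c - 6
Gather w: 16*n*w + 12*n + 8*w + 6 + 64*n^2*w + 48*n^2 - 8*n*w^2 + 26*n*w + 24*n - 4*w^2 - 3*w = 48*n^2 + 36*n + w^2*(-8*n - 4) + w*(64*n^2 + 42*n + 5) + 6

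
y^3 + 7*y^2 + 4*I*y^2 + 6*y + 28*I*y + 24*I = (y + 1)*(y + 6)*(y + 4*I)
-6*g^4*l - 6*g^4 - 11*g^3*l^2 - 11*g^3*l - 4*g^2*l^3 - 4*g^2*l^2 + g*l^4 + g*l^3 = (-6*g + l)*(g + l)^2*(g*l + g)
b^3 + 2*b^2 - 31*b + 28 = (b - 4)*(b - 1)*(b + 7)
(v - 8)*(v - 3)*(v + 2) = v^3 - 9*v^2 + 2*v + 48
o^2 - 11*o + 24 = (o - 8)*(o - 3)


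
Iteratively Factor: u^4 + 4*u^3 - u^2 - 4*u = (u + 1)*(u^3 + 3*u^2 - 4*u) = (u + 1)*(u + 4)*(u^2 - u) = (u - 1)*(u + 1)*(u + 4)*(u)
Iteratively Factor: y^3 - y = (y)*(y^2 - 1) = y*(y + 1)*(y - 1)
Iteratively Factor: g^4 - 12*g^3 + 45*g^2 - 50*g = (g - 2)*(g^3 - 10*g^2 + 25*g) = (g - 5)*(g - 2)*(g^2 - 5*g) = g*(g - 5)*(g - 2)*(g - 5)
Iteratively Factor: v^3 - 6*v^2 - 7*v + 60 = (v - 5)*(v^2 - v - 12) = (v - 5)*(v - 4)*(v + 3)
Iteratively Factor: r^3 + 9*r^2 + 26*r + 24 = (r + 2)*(r^2 + 7*r + 12) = (r + 2)*(r + 3)*(r + 4)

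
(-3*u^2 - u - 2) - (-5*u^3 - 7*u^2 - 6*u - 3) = 5*u^3 + 4*u^2 + 5*u + 1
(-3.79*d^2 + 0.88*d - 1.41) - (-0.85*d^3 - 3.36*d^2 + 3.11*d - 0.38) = 0.85*d^3 - 0.43*d^2 - 2.23*d - 1.03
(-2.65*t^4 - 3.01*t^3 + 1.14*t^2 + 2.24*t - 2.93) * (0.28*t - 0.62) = -0.742*t^5 + 0.8002*t^4 + 2.1854*t^3 - 0.0795999999999999*t^2 - 2.2092*t + 1.8166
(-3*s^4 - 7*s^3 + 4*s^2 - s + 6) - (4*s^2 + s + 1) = -3*s^4 - 7*s^3 - 2*s + 5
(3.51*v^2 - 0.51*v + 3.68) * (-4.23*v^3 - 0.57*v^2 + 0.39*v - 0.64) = -14.8473*v^5 + 0.156600000000001*v^4 - 13.9068*v^3 - 4.5429*v^2 + 1.7616*v - 2.3552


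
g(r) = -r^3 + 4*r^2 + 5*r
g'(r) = -3*r^2 + 8*r + 5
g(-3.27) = 61.39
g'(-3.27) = -53.24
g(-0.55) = -1.37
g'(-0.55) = -0.31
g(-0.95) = -0.28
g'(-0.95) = -5.31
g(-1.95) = 12.87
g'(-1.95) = -22.01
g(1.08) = 8.81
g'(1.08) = 10.14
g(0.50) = 3.38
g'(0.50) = 8.25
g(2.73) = 23.12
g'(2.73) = 4.48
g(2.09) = 18.79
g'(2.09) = 8.62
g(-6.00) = 330.00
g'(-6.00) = -151.00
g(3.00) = 24.00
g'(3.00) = 2.00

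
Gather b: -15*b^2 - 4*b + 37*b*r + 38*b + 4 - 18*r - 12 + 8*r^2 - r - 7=-15*b^2 + b*(37*r + 34) + 8*r^2 - 19*r - 15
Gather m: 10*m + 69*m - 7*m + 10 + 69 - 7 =72*m + 72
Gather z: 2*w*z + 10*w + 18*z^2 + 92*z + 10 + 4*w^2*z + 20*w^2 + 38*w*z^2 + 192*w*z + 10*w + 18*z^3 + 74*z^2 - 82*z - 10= 20*w^2 + 20*w + 18*z^3 + z^2*(38*w + 92) + z*(4*w^2 + 194*w + 10)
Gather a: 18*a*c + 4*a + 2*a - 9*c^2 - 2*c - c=a*(18*c + 6) - 9*c^2 - 3*c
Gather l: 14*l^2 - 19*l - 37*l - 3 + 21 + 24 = 14*l^2 - 56*l + 42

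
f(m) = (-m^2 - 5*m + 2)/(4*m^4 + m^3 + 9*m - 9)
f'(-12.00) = 0.00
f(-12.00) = 0.00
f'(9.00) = 0.00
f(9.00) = 0.00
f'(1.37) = 0.55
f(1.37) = -0.34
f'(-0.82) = 0.17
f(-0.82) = -0.36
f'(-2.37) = 0.22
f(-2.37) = 0.10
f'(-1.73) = 13.17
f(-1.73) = 1.26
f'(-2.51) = 0.15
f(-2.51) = 0.07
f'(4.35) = 0.01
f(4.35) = -0.03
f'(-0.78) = 0.15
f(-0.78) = -0.35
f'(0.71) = 27.04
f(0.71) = 1.66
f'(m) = (-2*m - 5)/(4*m^4 + m^3 + 9*m - 9) + (-m^2 - 5*m + 2)*(-16*m^3 - 3*m^2 - 9)/(4*m^4 + m^3 + 9*m - 9)^2 = (-(2*m + 5)*(4*m^4 + m^3 + 9*m - 9) + (m^2 + 5*m - 2)*(16*m^3 + 3*m^2 + 9))/(4*m^4 + m^3 + 9*m - 9)^2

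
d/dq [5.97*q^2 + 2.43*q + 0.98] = 11.94*q + 2.43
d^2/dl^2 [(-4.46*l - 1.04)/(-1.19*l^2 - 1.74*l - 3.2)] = ((2.38*l + 1.74)*(4.46*l + 1.04)*(4.76*l + 3.48) - (31.8444*l + 17.996)*(1.19*l^2 + 1.74*l + 3.2))/(1.19*l^2 + 1.74*l + 3.2)^3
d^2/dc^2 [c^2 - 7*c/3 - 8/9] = 2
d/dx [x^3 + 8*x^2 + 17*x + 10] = 3*x^2 + 16*x + 17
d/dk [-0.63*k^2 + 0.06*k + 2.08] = 0.06 - 1.26*k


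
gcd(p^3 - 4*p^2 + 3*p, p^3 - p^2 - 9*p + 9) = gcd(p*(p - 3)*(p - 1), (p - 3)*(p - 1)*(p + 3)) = p^2 - 4*p + 3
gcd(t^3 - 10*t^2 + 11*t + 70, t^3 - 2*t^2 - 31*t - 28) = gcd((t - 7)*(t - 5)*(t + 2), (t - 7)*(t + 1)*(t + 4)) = t - 7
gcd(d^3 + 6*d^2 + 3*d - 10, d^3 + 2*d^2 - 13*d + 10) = d^2 + 4*d - 5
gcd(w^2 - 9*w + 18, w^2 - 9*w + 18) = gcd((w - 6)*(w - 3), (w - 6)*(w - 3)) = w^2 - 9*w + 18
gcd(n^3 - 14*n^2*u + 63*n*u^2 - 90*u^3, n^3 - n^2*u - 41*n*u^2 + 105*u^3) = n^2 - 8*n*u + 15*u^2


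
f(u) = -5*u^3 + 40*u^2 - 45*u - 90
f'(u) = -15*u^2 + 80*u - 45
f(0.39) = -101.76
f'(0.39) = -16.08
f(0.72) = -103.53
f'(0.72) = 4.82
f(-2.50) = 350.62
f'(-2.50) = -338.75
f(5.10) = 57.64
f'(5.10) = -27.15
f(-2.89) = 494.82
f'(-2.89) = -401.48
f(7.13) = -189.71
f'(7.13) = -237.15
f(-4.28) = 1227.35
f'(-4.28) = -662.18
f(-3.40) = 721.92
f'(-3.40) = -490.40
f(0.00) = -90.00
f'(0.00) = -45.00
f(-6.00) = 2700.00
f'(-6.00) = -1065.00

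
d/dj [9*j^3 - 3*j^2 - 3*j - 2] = 27*j^2 - 6*j - 3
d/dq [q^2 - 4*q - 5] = 2*q - 4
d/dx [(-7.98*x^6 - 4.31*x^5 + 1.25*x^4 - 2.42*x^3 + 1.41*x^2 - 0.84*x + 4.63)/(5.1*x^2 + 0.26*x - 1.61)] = (-162.792*x^7 - 76.317*x^6 + 85.3544*x^5 + 23.3285*x^4 - 9.3084*x^3 + 16.3392*x^2 - 51.7662*x + 0.1486)/(26.01*x^4 + 2.652*x^3 - 16.3544*x^2 - 0.8372*x + 2.5921)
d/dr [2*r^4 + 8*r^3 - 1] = 8*r^2*(r + 3)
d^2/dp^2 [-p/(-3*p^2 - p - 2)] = 2*(p*(6*p + 1)^2 - (9*p + 1)*(3*p^2 + p + 2))/(3*p^2 + p + 2)^3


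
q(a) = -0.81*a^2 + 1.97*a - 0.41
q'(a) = 1.97 - 1.62*a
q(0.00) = -0.41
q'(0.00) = 1.97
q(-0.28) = -1.03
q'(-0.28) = 2.42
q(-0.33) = -1.15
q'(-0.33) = 2.50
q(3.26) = -2.60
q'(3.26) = -3.31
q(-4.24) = -23.32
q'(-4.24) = 8.84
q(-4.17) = -22.71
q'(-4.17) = 8.73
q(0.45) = 0.31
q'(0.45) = 1.24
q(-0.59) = -1.85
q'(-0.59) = 2.93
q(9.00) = -48.29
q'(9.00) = -12.61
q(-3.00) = -13.61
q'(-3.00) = 6.83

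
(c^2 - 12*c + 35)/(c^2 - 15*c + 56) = (c - 5)/(c - 8)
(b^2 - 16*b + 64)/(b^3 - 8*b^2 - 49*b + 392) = (b - 8)/(b^2 - 49)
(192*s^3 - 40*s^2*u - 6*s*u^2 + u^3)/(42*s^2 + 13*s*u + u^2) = (32*s^2 - 12*s*u + u^2)/(7*s + u)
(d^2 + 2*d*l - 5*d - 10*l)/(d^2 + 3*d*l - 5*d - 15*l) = (d + 2*l)/(d + 3*l)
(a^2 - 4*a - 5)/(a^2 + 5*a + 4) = (a - 5)/(a + 4)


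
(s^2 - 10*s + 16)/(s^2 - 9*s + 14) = (s - 8)/(s - 7)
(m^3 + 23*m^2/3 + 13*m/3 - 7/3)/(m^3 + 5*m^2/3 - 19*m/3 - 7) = (3*m^2 + 20*m - 7)/(3*m^2 + 2*m - 21)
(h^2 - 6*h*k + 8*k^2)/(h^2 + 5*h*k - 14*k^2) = (h - 4*k)/(h + 7*k)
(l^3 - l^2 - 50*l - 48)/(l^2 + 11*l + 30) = (l^2 - 7*l - 8)/(l + 5)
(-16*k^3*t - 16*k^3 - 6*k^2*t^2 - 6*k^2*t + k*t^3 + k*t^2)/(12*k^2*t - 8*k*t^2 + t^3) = k*(-16*k^2*t - 16*k^2 - 6*k*t^2 - 6*k*t + t^3 + t^2)/(t*(12*k^2 - 8*k*t + t^2))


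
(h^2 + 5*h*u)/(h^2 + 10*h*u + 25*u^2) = h/(h + 5*u)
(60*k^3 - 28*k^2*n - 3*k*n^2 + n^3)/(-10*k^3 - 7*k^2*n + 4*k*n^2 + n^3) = (-6*k + n)/(k + n)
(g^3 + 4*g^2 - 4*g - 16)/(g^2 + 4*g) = g - 4/g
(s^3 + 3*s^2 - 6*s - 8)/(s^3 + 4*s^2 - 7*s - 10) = (s + 4)/(s + 5)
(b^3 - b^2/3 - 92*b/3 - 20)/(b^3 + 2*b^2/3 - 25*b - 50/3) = (b - 6)/(b - 5)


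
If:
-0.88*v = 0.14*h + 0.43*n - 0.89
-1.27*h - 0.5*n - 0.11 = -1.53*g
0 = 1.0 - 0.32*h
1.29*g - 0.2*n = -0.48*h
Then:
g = -4.62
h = 3.12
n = -22.29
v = 11.41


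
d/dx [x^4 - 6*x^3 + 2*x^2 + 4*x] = 4*x^3 - 18*x^2 + 4*x + 4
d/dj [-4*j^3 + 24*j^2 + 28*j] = -12*j^2 + 48*j + 28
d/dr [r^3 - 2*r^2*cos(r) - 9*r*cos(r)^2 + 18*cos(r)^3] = 2*r^2*sin(r) + 3*r^2 + 9*r*sin(2*r) - 4*r*cos(r) - 54*sin(r)*cos(r)^2 - 9*cos(r)^2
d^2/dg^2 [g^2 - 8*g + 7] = 2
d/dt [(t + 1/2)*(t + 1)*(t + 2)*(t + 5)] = 4*t^3 + 51*t^2/2 + 42*t + 37/2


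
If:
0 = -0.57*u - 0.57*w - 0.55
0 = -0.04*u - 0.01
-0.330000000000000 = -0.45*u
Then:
No Solution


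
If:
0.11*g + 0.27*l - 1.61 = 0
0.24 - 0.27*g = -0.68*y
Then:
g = 2.51851851851852*y + 0.888888888888889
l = 5.60082304526749 - 1.02606310013717*y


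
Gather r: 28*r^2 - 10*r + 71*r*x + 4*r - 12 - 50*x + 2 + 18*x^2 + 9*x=28*r^2 + r*(71*x - 6) + 18*x^2 - 41*x - 10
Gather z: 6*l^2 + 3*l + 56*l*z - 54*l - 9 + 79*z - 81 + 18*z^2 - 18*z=6*l^2 - 51*l + 18*z^2 + z*(56*l + 61) - 90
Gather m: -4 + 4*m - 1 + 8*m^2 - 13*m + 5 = 8*m^2 - 9*m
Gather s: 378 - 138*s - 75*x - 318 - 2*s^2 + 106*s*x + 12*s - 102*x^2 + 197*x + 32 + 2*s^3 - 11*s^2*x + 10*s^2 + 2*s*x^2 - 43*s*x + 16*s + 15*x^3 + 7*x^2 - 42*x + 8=2*s^3 + s^2*(8 - 11*x) + s*(2*x^2 + 63*x - 110) + 15*x^3 - 95*x^2 + 80*x + 100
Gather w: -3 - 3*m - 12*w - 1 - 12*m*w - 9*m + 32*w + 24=-12*m + w*(20 - 12*m) + 20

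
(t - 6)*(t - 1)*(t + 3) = t^3 - 4*t^2 - 15*t + 18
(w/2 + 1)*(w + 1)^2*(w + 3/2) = w^4/2 + 11*w^3/4 + 11*w^2/2 + 19*w/4 + 3/2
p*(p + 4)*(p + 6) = p^3 + 10*p^2 + 24*p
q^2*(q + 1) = q^3 + q^2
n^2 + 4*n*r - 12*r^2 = (n - 2*r)*(n + 6*r)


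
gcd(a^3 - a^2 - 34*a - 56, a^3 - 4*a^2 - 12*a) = a + 2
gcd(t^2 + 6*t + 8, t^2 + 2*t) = t + 2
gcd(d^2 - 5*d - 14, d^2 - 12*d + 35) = d - 7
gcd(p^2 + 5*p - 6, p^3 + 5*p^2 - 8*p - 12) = p + 6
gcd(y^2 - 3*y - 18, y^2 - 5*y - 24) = y + 3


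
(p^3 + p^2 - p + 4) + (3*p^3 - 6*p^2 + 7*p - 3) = 4*p^3 - 5*p^2 + 6*p + 1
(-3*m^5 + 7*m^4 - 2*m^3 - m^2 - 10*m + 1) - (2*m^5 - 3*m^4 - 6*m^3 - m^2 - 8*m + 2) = -5*m^5 + 10*m^4 + 4*m^3 - 2*m - 1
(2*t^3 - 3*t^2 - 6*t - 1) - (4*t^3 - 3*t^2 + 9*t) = -2*t^3 - 15*t - 1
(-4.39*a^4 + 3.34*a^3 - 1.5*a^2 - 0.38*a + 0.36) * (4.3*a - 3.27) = -18.877*a^5 + 28.7173*a^4 - 17.3718*a^3 + 3.271*a^2 + 2.7906*a - 1.1772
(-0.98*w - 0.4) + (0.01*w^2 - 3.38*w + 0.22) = 0.01*w^2 - 4.36*w - 0.18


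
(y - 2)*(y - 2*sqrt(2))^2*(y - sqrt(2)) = y^4 - 5*sqrt(2)*y^3 - 2*y^3 + 10*sqrt(2)*y^2 + 16*y^2 - 32*y - 8*sqrt(2)*y + 16*sqrt(2)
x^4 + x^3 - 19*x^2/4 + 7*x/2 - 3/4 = (x - 1)*(x - 1/2)^2*(x + 3)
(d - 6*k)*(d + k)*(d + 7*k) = d^3 + 2*d^2*k - 41*d*k^2 - 42*k^3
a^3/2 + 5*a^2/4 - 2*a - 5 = (a/2 + 1)*(a - 2)*(a + 5/2)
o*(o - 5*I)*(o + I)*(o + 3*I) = o^4 - I*o^3 + 17*o^2 + 15*I*o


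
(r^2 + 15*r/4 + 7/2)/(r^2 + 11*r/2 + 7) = (4*r + 7)/(2*(2*r + 7))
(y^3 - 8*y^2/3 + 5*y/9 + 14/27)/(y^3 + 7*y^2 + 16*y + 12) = (27*y^3 - 72*y^2 + 15*y + 14)/(27*(y^3 + 7*y^2 + 16*y + 12))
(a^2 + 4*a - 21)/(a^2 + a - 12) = (a + 7)/(a + 4)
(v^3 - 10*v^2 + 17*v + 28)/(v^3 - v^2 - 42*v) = (v^2 - 3*v - 4)/(v*(v + 6))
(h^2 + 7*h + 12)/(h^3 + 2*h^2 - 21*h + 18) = (h^2 + 7*h + 12)/(h^3 + 2*h^2 - 21*h + 18)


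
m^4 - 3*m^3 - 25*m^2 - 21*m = m*(m - 7)*(m + 1)*(m + 3)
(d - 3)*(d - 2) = d^2 - 5*d + 6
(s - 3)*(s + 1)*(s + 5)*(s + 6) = s^4 + 9*s^3 + 5*s^2 - 93*s - 90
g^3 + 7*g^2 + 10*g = g*(g + 2)*(g + 5)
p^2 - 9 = (p - 3)*(p + 3)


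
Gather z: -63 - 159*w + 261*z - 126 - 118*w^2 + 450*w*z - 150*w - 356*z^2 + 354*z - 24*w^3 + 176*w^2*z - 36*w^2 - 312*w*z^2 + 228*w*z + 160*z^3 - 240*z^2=-24*w^3 - 154*w^2 - 309*w + 160*z^3 + z^2*(-312*w - 596) + z*(176*w^2 + 678*w + 615) - 189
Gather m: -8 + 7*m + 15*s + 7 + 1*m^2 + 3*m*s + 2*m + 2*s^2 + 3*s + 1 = m^2 + m*(3*s + 9) + 2*s^2 + 18*s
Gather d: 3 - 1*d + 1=4 - d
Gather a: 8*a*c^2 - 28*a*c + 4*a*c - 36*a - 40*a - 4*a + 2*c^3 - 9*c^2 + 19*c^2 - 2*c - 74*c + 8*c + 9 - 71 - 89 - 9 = a*(8*c^2 - 24*c - 80) + 2*c^3 + 10*c^2 - 68*c - 160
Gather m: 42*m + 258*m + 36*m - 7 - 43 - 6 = 336*m - 56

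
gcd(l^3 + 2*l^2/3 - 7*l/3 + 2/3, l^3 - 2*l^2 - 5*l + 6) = l^2 + l - 2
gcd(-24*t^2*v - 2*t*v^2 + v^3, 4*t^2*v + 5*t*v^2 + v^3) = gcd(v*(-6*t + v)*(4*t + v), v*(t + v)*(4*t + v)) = 4*t*v + v^2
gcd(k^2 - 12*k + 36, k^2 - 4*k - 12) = k - 6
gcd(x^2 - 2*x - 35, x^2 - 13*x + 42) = x - 7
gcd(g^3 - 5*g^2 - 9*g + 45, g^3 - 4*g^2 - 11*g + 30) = g^2 - 2*g - 15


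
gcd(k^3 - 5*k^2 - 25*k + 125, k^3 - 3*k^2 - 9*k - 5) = k - 5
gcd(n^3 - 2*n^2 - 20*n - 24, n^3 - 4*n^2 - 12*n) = n^2 - 4*n - 12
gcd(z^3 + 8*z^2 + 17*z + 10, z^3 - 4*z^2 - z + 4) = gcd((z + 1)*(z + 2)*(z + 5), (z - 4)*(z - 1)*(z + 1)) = z + 1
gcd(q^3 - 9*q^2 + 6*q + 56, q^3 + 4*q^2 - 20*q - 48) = q^2 - 2*q - 8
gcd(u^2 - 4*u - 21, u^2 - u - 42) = u - 7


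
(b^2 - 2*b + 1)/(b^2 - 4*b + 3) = (b - 1)/(b - 3)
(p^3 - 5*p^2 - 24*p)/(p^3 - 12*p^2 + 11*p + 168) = p/(p - 7)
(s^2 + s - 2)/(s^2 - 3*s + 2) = (s + 2)/(s - 2)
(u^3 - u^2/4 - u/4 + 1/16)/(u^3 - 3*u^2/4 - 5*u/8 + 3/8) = (4*u^2 + u - 1/2)/(4*u^2 - u - 3)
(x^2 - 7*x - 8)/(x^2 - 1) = (x - 8)/(x - 1)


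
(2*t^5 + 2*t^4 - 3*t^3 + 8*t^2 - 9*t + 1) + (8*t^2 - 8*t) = 2*t^5 + 2*t^4 - 3*t^3 + 16*t^2 - 17*t + 1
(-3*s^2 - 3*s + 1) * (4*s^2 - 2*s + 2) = -12*s^4 - 6*s^3 + 4*s^2 - 8*s + 2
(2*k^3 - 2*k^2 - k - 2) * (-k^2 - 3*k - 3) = -2*k^5 - 4*k^4 + k^3 + 11*k^2 + 9*k + 6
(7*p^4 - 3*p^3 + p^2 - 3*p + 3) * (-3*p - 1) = -21*p^5 + 2*p^4 + 8*p^2 - 6*p - 3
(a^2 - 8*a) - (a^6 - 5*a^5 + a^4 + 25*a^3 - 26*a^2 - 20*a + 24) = -a^6 + 5*a^5 - a^4 - 25*a^3 + 27*a^2 + 12*a - 24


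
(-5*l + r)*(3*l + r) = -15*l^2 - 2*l*r + r^2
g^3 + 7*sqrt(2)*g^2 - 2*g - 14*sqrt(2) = (g - sqrt(2))*(g + sqrt(2))*(g + 7*sqrt(2))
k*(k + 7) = k^2 + 7*k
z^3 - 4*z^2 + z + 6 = (z - 3)*(z - 2)*(z + 1)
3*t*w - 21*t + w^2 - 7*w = (3*t + w)*(w - 7)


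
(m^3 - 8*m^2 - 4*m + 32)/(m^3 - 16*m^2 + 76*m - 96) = (m + 2)/(m - 6)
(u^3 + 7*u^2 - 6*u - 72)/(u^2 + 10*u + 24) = u - 3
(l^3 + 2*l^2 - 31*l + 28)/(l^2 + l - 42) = (l^2 - 5*l + 4)/(l - 6)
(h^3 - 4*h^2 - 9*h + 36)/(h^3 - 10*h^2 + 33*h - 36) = (h + 3)/(h - 3)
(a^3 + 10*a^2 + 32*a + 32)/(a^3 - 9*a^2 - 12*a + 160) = (a^2 + 6*a + 8)/(a^2 - 13*a + 40)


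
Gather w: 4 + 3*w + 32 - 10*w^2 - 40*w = -10*w^2 - 37*w + 36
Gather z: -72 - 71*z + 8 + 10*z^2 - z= 10*z^2 - 72*z - 64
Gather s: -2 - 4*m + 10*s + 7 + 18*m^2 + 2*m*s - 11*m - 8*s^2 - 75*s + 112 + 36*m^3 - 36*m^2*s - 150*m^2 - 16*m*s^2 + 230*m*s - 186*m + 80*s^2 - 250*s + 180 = 36*m^3 - 132*m^2 - 201*m + s^2*(72 - 16*m) + s*(-36*m^2 + 232*m - 315) + 297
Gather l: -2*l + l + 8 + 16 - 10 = 14 - l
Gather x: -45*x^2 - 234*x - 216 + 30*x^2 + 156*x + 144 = -15*x^2 - 78*x - 72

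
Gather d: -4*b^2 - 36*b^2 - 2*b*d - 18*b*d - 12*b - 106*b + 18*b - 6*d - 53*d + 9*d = -40*b^2 - 100*b + d*(-20*b - 50)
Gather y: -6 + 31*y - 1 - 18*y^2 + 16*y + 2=-18*y^2 + 47*y - 5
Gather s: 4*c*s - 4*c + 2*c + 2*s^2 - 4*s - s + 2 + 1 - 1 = -2*c + 2*s^2 + s*(4*c - 5) + 2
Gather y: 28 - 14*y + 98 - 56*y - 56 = 70 - 70*y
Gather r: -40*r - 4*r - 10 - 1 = -44*r - 11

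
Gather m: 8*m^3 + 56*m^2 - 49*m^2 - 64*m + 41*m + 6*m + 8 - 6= 8*m^3 + 7*m^2 - 17*m + 2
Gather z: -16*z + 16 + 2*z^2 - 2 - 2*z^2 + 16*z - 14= 0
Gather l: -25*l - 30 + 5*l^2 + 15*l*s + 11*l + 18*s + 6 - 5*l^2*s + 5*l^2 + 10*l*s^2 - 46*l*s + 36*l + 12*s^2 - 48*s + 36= l^2*(10 - 5*s) + l*(10*s^2 - 31*s + 22) + 12*s^2 - 30*s + 12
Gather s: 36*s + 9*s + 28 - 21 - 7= 45*s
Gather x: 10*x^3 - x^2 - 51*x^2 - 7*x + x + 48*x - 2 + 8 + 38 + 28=10*x^3 - 52*x^2 + 42*x + 72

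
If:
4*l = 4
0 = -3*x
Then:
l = 1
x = 0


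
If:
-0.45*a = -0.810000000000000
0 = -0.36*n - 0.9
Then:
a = 1.80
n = -2.50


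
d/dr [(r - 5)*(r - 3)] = 2*r - 8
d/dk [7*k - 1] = 7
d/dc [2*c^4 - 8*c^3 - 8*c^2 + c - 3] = 8*c^3 - 24*c^2 - 16*c + 1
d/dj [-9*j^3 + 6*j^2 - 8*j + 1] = -27*j^2 + 12*j - 8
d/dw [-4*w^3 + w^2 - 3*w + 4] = -12*w^2 + 2*w - 3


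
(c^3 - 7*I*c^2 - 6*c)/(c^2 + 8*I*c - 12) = c*(c^2 - 7*I*c - 6)/(c^2 + 8*I*c - 12)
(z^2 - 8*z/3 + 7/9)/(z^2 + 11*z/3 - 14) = (z - 1/3)/(z + 6)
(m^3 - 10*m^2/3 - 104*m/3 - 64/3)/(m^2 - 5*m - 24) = (3*m^2 + 14*m + 8)/(3*(m + 3))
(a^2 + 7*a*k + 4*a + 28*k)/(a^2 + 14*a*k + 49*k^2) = (a + 4)/(a + 7*k)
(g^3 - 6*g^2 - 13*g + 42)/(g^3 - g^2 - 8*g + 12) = (g - 7)/(g - 2)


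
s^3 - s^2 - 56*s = s*(s - 8)*(s + 7)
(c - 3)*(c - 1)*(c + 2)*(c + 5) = c^4 + 3*c^3 - 15*c^2 - 19*c + 30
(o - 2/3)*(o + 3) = o^2 + 7*o/3 - 2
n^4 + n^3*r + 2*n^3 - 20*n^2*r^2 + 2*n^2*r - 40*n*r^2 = n*(n + 2)*(n - 4*r)*(n + 5*r)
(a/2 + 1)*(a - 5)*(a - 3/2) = a^3/2 - 9*a^2/4 - 11*a/4 + 15/2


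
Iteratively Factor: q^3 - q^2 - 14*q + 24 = (q + 4)*(q^2 - 5*q + 6) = (q - 3)*(q + 4)*(q - 2)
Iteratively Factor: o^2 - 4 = (o + 2)*(o - 2)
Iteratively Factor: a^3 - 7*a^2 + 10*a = (a - 5)*(a^2 - 2*a) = a*(a - 5)*(a - 2)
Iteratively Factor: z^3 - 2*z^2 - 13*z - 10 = (z - 5)*(z^2 + 3*z + 2) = (z - 5)*(z + 1)*(z + 2)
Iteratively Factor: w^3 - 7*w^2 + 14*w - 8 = (w - 1)*(w^2 - 6*w + 8) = (w - 2)*(w - 1)*(w - 4)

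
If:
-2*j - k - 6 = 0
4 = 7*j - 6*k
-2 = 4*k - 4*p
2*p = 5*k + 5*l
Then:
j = -32/19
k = -50/19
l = 169/95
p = -81/38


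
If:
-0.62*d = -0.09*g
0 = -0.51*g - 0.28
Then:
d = -0.08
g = -0.55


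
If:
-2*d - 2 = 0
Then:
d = -1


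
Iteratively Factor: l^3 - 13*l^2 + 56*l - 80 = (l - 4)*(l^2 - 9*l + 20) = (l - 4)^2*(l - 5)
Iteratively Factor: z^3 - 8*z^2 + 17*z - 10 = (z - 5)*(z^2 - 3*z + 2) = (z - 5)*(z - 2)*(z - 1)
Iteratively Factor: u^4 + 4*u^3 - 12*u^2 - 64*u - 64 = (u - 4)*(u^3 + 8*u^2 + 20*u + 16) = (u - 4)*(u + 2)*(u^2 + 6*u + 8) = (u - 4)*(u + 2)^2*(u + 4)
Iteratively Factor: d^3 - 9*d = (d + 3)*(d^2 - 3*d) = d*(d + 3)*(d - 3)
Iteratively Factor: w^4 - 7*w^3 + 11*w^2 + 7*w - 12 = (w - 1)*(w^3 - 6*w^2 + 5*w + 12) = (w - 3)*(w - 1)*(w^2 - 3*w - 4) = (w - 4)*(w - 3)*(w - 1)*(w + 1)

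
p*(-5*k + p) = -5*k*p + p^2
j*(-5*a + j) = -5*a*j + j^2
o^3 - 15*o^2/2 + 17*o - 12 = (o - 4)*(o - 2)*(o - 3/2)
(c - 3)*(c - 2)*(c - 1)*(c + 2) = c^4 - 4*c^3 - c^2 + 16*c - 12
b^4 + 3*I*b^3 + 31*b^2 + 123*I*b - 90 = (b - 6*I)*(b + I)*(b + 3*I)*(b + 5*I)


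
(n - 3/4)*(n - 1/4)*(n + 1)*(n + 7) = n^4 + 7*n^3 - 13*n^2/16 - 11*n/2 + 21/16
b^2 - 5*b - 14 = (b - 7)*(b + 2)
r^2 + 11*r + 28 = (r + 4)*(r + 7)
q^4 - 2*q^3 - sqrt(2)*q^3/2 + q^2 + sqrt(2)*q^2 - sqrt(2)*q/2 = q*(q - 1)^2*(q - sqrt(2)/2)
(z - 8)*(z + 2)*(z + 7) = z^3 + z^2 - 58*z - 112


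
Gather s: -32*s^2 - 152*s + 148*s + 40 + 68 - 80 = -32*s^2 - 4*s + 28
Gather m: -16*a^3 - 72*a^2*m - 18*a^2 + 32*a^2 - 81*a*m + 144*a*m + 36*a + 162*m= -16*a^3 + 14*a^2 + 36*a + m*(-72*a^2 + 63*a + 162)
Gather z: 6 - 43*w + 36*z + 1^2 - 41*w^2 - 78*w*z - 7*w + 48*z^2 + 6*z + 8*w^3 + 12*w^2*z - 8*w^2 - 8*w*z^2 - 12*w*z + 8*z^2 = 8*w^3 - 49*w^2 - 50*w + z^2*(56 - 8*w) + z*(12*w^2 - 90*w + 42) + 7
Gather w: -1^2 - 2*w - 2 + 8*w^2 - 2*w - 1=8*w^2 - 4*w - 4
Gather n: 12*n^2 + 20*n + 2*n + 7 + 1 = 12*n^2 + 22*n + 8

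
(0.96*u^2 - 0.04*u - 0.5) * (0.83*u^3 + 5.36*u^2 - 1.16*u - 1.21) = 0.7968*u^5 + 5.1124*u^4 - 1.743*u^3 - 3.7952*u^2 + 0.6284*u + 0.605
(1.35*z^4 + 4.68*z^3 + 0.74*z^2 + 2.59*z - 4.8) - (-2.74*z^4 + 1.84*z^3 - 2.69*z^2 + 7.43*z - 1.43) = 4.09*z^4 + 2.84*z^3 + 3.43*z^2 - 4.84*z - 3.37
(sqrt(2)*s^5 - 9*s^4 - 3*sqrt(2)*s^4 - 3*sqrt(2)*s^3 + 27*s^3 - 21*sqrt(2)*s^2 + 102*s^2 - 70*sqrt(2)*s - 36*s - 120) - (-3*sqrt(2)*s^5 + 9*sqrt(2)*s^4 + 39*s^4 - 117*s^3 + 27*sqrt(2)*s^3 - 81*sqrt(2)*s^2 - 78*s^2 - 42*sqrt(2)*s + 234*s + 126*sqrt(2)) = 4*sqrt(2)*s^5 - 48*s^4 - 12*sqrt(2)*s^4 - 30*sqrt(2)*s^3 + 144*s^3 + 60*sqrt(2)*s^2 + 180*s^2 - 270*s - 28*sqrt(2)*s - 126*sqrt(2) - 120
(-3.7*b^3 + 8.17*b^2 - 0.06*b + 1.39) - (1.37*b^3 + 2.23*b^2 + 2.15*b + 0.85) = -5.07*b^3 + 5.94*b^2 - 2.21*b + 0.54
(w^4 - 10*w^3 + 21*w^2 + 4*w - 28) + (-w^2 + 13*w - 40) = w^4 - 10*w^3 + 20*w^2 + 17*w - 68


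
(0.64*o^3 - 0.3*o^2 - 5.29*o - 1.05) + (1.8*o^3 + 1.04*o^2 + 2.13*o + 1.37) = 2.44*o^3 + 0.74*o^2 - 3.16*o + 0.32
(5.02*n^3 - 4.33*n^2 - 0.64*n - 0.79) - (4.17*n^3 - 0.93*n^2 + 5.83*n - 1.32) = 0.85*n^3 - 3.4*n^2 - 6.47*n + 0.53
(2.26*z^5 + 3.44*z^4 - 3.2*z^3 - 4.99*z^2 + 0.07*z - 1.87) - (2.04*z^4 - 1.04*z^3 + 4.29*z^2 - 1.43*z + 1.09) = 2.26*z^5 + 1.4*z^4 - 2.16*z^3 - 9.28*z^2 + 1.5*z - 2.96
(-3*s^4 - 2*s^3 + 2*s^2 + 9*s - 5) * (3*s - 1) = -9*s^5 - 3*s^4 + 8*s^3 + 25*s^2 - 24*s + 5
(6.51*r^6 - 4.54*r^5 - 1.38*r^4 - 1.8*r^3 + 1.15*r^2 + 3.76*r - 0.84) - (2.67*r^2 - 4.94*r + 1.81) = 6.51*r^6 - 4.54*r^5 - 1.38*r^4 - 1.8*r^3 - 1.52*r^2 + 8.7*r - 2.65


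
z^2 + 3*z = z*(z + 3)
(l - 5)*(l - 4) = l^2 - 9*l + 20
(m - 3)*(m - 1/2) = m^2 - 7*m/2 + 3/2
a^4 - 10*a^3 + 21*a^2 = a^2*(a - 7)*(a - 3)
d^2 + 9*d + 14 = (d + 2)*(d + 7)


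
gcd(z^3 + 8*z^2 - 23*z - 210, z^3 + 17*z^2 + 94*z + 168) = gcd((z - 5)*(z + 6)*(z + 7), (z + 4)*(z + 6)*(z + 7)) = z^2 + 13*z + 42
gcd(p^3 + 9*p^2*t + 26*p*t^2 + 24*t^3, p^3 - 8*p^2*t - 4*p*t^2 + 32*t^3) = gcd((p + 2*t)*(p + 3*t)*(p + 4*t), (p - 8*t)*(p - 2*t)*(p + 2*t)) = p + 2*t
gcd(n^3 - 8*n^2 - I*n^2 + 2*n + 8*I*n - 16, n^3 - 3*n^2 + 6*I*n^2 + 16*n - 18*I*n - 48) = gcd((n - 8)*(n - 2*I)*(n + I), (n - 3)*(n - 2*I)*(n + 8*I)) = n - 2*I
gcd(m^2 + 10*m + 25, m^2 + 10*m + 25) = m^2 + 10*m + 25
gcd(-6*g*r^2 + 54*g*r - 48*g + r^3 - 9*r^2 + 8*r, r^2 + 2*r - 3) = r - 1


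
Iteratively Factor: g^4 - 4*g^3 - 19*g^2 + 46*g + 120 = (g - 5)*(g^3 + g^2 - 14*g - 24) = (g - 5)*(g - 4)*(g^2 + 5*g + 6) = (g - 5)*(g - 4)*(g + 3)*(g + 2)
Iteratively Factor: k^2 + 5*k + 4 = (k + 1)*(k + 4)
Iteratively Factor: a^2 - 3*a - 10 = (a - 5)*(a + 2)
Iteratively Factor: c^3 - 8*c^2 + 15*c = (c - 3)*(c^2 - 5*c) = c*(c - 3)*(c - 5)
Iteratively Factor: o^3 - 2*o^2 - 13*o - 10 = (o + 2)*(o^2 - 4*o - 5) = (o + 1)*(o + 2)*(o - 5)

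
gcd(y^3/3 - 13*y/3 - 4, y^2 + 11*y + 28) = 1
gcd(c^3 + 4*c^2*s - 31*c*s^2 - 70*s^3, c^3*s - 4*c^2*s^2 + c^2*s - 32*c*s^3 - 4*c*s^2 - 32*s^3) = 1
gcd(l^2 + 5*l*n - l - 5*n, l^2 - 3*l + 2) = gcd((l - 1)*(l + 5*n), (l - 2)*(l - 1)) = l - 1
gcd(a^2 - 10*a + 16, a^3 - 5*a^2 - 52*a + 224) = a - 8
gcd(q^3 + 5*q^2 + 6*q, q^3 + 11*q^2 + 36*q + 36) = q^2 + 5*q + 6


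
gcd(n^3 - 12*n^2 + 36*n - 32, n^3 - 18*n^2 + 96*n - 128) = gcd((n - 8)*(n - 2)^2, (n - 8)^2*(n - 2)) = n^2 - 10*n + 16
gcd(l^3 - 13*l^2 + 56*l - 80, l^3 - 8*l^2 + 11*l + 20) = l^2 - 9*l + 20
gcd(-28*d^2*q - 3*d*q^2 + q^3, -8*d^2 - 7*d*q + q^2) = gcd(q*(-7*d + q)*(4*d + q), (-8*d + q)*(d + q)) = 1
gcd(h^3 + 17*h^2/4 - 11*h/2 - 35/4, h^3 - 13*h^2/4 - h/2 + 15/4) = h + 1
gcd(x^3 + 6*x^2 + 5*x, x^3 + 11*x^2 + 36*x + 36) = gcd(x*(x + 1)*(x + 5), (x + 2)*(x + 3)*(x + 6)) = 1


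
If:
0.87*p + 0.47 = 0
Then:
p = -0.54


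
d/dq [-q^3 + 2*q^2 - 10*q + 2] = -3*q^2 + 4*q - 10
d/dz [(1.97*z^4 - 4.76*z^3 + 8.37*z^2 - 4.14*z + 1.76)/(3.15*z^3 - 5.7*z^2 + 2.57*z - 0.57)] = (6.2055*z^6 - 22.458*z^5 + 15.9552*z^4 - 2.876*z^3 - 10.5795*z^2 + 10.5222*z - 2.1634)/(9.9225*z^6 - 35.91*z^5 + 48.681*z^4 - 32.889*z^3 + 13.1029*z^2 - 2.9298*z + 0.3249)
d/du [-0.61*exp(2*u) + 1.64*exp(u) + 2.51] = (1.64 - 1.22*exp(u))*exp(u)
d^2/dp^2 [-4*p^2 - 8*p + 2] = -8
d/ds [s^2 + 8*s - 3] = 2*s + 8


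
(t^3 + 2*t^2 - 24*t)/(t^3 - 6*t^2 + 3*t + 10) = t*(t^2 + 2*t - 24)/(t^3 - 6*t^2 + 3*t + 10)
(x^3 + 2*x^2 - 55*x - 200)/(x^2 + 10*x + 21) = (x^3 + 2*x^2 - 55*x - 200)/(x^2 + 10*x + 21)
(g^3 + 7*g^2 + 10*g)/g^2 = g + 7 + 10/g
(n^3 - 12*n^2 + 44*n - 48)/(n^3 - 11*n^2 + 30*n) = (n^2 - 6*n + 8)/(n*(n - 5))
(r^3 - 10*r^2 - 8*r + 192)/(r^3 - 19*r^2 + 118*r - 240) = (r + 4)/(r - 5)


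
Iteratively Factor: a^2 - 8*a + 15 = (a - 3)*(a - 5)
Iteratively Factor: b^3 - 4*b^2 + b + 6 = (b - 2)*(b^2 - 2*b - 3) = (b - 2)*(b + 1)*(b - 3)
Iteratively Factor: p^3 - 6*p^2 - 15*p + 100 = (p - 5)*(p^2 - p - 20) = (p - 5)^2*(p + 4)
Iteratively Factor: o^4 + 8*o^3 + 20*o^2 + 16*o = (o + 2)*(o^3 + 6*o^2 + 8*o) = (o + 2)*(o + 4)*(o^2 + 2*o) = o*(o + 2)*(o + 4)*(o + 2)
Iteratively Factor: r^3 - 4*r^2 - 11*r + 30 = (r + 3)*(r^2 - 7*r + 10) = (r - 2)*(r + 3)*(r - 5)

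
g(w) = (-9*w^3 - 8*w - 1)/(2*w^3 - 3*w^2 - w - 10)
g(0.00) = 0.10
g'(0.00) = 0.79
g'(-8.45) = 0.06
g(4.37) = -8.26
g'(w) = (-27*w^2 - 8)/(2*w^3 - 3*w^2 - w - 10) + (-6*w^2 + 6*w + 1)*(-9*w^3 - 8*w - 1)/(2*w^3 - 3*w^2 - w - 10)^2 = (27*w^4 + 50*w^3 + 252*w^2 - 6*w + 79)/(4*w^6 - 12*w^5 + 5*w^4 - 34*w^3 + 61*w^2 + 20*w + 100)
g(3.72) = -10.35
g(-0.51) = -0.41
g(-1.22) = -1.49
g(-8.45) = -3.86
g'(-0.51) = 1.29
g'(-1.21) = 1.52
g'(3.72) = 4.96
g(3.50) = -11.69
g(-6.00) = -3.66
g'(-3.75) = 0.27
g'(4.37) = 2.08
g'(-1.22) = 1.51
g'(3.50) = 7.41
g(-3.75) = -3.27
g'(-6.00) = 0.11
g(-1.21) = -1.47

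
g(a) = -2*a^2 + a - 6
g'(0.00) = 1.00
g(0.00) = -6.00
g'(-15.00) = 61.00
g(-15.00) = -471.00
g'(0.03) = 0.88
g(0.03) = -5.97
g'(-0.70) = 3.80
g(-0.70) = -7.68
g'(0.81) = -2.24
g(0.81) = -6.50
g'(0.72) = -1.88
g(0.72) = -6.32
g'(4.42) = -16.68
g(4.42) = -40.65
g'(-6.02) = 25.08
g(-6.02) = -84.50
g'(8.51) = -33.04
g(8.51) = -142.33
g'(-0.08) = 1.32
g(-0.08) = -6.09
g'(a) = 1 - 4*a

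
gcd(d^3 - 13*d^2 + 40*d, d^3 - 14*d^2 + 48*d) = d^2 - 8*d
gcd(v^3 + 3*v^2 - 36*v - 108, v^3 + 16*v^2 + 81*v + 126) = v^2 + 9*v + 18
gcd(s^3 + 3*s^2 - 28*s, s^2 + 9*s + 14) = s + 7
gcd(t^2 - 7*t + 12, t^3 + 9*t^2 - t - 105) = t - 3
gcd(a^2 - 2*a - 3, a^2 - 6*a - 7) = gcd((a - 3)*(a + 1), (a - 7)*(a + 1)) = a + 1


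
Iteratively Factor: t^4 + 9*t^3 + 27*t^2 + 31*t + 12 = (t + 1)*(t^3 + 8*t^2 + 19*t + 12) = (t + 1)*(t + 3)*(t^2 + 5*t + 4) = (t + 1)*(t + 3)*(t + 4)*(t + 1)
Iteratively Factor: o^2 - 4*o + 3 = (o - 3)*(o - 1)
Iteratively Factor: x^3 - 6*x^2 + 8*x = (x - 2)*(x^2 - 4*x) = x*(x - 2)*(x - 4)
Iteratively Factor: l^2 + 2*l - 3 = (l - 1)*(l + 3)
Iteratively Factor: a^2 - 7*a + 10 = (a - 5)*(a - 2)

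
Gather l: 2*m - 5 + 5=2*m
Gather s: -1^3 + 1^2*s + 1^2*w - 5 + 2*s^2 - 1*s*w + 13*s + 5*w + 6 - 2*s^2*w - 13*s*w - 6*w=s^2*(2 - 2*w) + s*(14 - 14*w)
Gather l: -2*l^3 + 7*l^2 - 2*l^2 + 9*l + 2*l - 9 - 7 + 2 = -2*l^3 + 5*l^2 + 11*l - 14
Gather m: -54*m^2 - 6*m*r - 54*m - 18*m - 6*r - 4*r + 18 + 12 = -54*m^2 + m*(-6*r - 72) - 10*r + 30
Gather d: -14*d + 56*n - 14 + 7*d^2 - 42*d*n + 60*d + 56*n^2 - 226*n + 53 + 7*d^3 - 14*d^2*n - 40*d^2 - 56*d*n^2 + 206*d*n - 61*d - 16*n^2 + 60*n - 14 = 7*d^3 + d^2*(-14*n - 33) + d*(-56*n^2 + 164*n - 15) + 40*n^2 - 110*n + 25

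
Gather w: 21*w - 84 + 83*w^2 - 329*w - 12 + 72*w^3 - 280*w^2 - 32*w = 72*w^3 - 197*w^2 - 340*w - 96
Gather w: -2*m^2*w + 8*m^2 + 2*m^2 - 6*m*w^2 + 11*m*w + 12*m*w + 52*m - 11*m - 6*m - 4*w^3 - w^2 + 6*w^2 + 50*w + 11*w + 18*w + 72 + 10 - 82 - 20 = 10*m^2 + 35*m - 4*w^3 + w^2*(5 - 6*m) + w*(-2*m^2 + 23*m + 79) - 20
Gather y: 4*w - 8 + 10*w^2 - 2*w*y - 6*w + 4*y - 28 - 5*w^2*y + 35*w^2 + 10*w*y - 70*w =45*w^2 - 72*w + y*(-5*w^2 + 8*w + 4) - 36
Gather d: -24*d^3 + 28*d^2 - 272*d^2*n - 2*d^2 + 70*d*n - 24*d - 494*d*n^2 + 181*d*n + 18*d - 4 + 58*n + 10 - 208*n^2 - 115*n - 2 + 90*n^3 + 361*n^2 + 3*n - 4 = -24*d^3 + d^2*(26 - 272*n) + d*(-494*n^2 + 251*n - 6) + 90*n^3 + 153*n^2 - 54*n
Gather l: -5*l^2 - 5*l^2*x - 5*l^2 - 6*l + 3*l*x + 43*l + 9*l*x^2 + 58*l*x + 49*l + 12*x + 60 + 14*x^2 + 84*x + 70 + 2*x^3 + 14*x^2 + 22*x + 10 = l^2*(-5*x - 10) + l*(9*x^2 + 61*x + 86) + 2*x^3 + 28*x^2 + 118*x + 140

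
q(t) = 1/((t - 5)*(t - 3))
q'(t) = -1/((t - 5)*(t - 3)^2) - 1/((t - 5)^2*(t - 3)) = 2*(4 - t)/(t^4 - 16*t^3 + 94*t^2 - 240*t + 225)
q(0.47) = 0.09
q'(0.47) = 0.05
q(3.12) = -4.43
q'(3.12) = 34.58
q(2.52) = 0.84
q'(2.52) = 2.09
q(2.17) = 0.43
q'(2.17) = 0.66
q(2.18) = 0.43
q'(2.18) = 0.68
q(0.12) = 0.07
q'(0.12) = 0.04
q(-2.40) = 0.03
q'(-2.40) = 0.01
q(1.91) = 0.30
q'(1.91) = 0.37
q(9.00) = 0.04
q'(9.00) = -0.02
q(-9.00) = 0.01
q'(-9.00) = 0.00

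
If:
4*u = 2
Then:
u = 1/2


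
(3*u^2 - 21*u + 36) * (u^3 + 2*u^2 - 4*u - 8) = 3*u^5 - 15*u^4 - 18*u^3 + 132*u^2 + 24*u - 288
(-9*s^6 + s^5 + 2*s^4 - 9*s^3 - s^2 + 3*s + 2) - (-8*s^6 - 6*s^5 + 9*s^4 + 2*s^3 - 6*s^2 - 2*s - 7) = -s^6 + 7*s^5 - 7*s^4 - 11*s^3 + 5*s^2 + 5*s + 9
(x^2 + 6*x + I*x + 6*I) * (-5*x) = -5*x^3 - 30*x^2 - 5*I*x^2 - 30*I*x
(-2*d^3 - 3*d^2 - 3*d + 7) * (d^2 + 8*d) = -2*d^5 - 19*d^4 - 27*d^3 - 17*d^2 + 56*d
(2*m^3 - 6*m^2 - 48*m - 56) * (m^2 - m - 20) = 2*m^5 - 8*m^4 - 82*m^3 + 112*m^2 + 1016*m + 1120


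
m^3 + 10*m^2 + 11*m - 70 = (m - 2)*(m + 5)*(m + 7)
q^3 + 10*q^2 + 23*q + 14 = (q + 1)*(q + 2)*(q + 7)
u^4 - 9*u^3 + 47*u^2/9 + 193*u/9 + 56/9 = (u - 8)*(u - 7/3)*(u + 1/3)*(u + 1)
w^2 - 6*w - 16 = (w - 8)*(w + 2)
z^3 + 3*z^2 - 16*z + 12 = (z - 2)*(z - 1)*(z + 6)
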